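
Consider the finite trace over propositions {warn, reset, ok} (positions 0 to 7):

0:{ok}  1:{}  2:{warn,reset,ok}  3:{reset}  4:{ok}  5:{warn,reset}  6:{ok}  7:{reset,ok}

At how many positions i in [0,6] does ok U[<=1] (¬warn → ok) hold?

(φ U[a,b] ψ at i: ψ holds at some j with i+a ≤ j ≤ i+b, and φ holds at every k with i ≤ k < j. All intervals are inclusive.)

5

Evaluate at each i in [0,6]:
  i=0: ✓ (rhs at j=0)
  i=1: ✗ (lhs fails at k=1 before rhs at j=2)
  i=2: ✓ (rhs at j=2)
  i=3: ✗ (lhs fails at k=3 before rhs at j=4)
  i=4: ✓ (rhs at j=4)
  i=5: ✓ (rhs at j=5)
  i=6: ✓ (rhs at j=6)
Positions where it holds: {0, 2, 4, 5, 6} → 5.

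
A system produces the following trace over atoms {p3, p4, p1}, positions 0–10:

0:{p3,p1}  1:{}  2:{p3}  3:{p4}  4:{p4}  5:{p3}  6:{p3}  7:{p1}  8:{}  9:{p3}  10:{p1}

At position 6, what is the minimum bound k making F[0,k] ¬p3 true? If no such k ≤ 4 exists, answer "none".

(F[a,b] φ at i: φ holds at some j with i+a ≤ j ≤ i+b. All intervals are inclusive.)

Scan j = 6,7,… for ¬p3:
  j=6: fails
  j=7: holds
First hit at j=7, so smallest k = 7-6 = 1.

1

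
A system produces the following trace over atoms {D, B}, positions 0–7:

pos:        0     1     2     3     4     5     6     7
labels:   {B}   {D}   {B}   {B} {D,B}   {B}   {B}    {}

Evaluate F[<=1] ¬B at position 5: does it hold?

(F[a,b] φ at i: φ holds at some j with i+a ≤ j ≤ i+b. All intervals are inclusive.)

Check ¬B at each j in [5,6]:
  j=5: false
  j=6: false
No position in the window satisfies it → formula fails.

Does not hold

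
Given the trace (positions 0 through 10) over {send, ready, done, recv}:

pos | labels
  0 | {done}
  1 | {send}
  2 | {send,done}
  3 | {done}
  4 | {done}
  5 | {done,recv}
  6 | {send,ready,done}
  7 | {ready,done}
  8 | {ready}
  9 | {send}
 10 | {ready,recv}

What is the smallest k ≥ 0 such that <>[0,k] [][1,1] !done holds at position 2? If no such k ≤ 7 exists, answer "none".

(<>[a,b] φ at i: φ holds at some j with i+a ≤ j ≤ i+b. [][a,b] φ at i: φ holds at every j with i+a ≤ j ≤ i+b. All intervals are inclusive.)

Scan j = 2,3,… for [][1,1] !done:
  j=2: fails
  j=3: fails
  j=4: fails
  j=5: fails
  j=6: fails
  j=7: holds
First hit at j=7, so smallest k = 7-2 = 5.

5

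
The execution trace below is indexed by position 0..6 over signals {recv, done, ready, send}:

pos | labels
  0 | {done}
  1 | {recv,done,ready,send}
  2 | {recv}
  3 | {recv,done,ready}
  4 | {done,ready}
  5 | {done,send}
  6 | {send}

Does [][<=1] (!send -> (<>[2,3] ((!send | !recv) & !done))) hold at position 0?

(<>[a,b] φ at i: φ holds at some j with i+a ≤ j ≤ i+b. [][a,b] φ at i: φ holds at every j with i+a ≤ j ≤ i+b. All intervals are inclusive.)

Yes

Check (!send -> (<>[2,3] ((!send | !recv) & !done))) at every j in [0,1]:
  j=0: antecedent true; consequent holds (witness at 2) → ✓
  j=1: antecedent false → ✓
All positions satisfy it → formula holds.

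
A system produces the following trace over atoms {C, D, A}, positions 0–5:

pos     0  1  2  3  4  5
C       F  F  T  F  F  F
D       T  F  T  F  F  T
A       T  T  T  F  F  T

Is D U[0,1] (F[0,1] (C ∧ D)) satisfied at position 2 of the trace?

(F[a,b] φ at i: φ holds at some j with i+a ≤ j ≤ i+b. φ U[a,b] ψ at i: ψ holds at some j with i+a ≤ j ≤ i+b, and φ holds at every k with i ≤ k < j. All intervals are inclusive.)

Need some j in [2,3] with F[0,1] (C ∧ D), and D at every k in [2,j-1].
  j=2: F[0,1] (C ∧ D) holds; no prefix to check → satisfied.

Yes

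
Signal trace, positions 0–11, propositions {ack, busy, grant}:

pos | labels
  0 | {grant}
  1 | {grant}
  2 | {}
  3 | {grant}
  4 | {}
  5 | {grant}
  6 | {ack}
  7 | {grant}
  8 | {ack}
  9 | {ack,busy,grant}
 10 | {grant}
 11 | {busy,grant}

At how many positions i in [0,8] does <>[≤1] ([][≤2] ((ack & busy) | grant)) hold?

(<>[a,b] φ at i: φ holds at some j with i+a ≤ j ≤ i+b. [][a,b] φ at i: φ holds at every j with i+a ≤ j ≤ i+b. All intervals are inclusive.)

Evaluate at each i in [0,8]:
  i=0: ✗ (none in [0,1])
  i=1: ✗ (none in [1,2])
  i=2: ✗ (none in [2,3])
  i=3: ✗ (none in [3,4])
  i=4: ✗ (none in [4,5])
  i=5: ✗ (none in [5,6])
  i=6: ✗ (none in [6,7])
  i=7: ✗ (none in [7,8])
  i=8: ✓ (witness j=9)
Positions where it holds: {8} → 1.

1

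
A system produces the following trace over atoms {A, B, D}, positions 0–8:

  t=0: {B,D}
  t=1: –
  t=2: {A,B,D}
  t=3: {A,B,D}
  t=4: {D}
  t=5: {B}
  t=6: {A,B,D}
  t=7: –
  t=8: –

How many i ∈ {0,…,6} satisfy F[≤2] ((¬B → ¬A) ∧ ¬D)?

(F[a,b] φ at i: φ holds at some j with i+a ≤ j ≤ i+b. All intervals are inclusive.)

6

Evaluate at each i in [0,6]:
  i=0: ✓ (witness j=1)
  i=1: ✓ (witness j=1)
  i=2: ✗ (none in [2,4])
  i=3: ✓ (witness j=5)
  i=4: ✓ (witness j=5)
  i=5: ✓ (witness j=5)
  i=6: ✓ (witness j=7)
Positions where it holds: {0, 1, 3, 4, 5, 6} → 6.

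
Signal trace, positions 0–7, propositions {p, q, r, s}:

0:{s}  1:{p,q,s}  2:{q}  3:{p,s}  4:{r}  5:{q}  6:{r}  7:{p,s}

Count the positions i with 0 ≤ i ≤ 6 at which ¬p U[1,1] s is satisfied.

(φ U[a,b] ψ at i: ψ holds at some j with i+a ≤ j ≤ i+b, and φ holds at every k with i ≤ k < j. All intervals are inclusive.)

Evaluate at each i in [0,6]:
  i=0: ✓ (rhs at j=1; lhs holds on [0,0])
  i=1: ✗ (no rhs in [2,2])
  i=2: ✓ (rhs at j=3; lhs holds on [2,2])
  i=3: ✗ (no rhs in [4,4])
  i=4: ✗ (no rhs in [5,5])
  i=5: ✗ (no rhs in [6,6])
  i=6: ✓ (rhs at j=7; lhs holds on [6,6])
Positions where it holds: {0, 2, 6} → 3.

3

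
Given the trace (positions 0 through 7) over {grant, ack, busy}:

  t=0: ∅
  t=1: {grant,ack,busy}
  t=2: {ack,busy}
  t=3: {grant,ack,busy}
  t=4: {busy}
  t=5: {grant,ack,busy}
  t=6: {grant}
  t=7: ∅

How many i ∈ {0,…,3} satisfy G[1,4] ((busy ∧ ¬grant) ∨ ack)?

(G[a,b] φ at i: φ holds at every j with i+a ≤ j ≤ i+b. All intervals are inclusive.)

Evaluate at each i in [0,3]:
  i=0: ✓ (all of [1,4])
  i=1: ✓ (all of [2,5])
  i=2: ✗ (fails at j=6)
  i=3: ✗ (fails at j=6)
Positions where it holds: {0, 1} → 2.

2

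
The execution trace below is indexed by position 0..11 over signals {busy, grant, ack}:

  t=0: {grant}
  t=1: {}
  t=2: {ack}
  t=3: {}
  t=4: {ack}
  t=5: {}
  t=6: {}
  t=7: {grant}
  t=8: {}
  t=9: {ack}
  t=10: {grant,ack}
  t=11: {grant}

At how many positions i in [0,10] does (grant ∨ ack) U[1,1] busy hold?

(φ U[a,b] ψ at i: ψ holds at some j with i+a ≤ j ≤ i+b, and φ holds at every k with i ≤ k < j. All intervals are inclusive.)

Evaluate at each i in [0,10]:
  i=0: ✗ (no rhs in [1,1])
  i=1: ✗ (no rhs in [2,2])
  i=2: ✗ (no rhs in [3,3])
  i=3: ✗ (no rhs in [4,4])
  i=4: ✗ (no rhs in [5,5])
  i=5: ✗ (no rhs in [6,6])
  i=6: ✗ (no rhs in [7,7])
  i=7: ✗ (no rhs in [8,8])
  i=8: ✗ (no rhs in [9,9])
  i=9: ✗ (no rhs in [10,10])
  i=10: ✗ (no rhs in [11,11])
Positions where it holds: {} → 0.

0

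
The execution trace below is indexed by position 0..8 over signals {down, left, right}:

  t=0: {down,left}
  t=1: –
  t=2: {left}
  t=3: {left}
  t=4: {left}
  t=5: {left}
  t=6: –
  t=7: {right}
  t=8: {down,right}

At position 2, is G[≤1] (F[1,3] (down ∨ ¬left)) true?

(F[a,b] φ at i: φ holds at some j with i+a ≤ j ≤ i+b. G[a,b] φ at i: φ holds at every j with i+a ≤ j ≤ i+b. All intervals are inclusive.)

False

Check F[1,3] (down ∨ ¬left) at every j in [2,3]:
  j=2: fails (none in [3,5])
  j=3: holds (witness at 6)
Fails at j=2 → formula fails.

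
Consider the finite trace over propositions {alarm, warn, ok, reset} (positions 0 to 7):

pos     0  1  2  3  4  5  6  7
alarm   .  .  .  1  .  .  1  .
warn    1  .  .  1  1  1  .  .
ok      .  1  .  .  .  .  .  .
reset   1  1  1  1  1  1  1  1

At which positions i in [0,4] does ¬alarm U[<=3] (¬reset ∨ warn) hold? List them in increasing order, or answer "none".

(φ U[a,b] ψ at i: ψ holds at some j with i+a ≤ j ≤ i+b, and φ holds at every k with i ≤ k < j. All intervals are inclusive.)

Evaluate at each i in [0,4]:
  i=0: ✓ (rhs at j=0)
  i=1: ✓ (rhs at j=3; lhs holds on [1,2])
  i=2: ✓ (rhs at j=3; lhs holds on [2,2])
  i=3: ✓ (rhs at j=3)
  i=4: ✓ (rhs at j=4)

0, 1, 2, 3, 4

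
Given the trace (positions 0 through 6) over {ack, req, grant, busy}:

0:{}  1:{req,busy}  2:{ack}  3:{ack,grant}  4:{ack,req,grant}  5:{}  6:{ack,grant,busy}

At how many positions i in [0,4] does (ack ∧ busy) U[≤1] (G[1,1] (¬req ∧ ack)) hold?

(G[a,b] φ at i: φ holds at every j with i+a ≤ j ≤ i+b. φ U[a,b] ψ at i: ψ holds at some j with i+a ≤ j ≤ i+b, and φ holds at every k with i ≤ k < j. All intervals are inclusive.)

Evaluate at each i in [0,4]:
  i=0: ✗ (lhs fails at k=0 before rhs at j=1)
  i=1: ✓ (rhs at j=1)
  i=2: ✓ (rhs at j=2)
  i=3: ✗ (no rhs in [3,4])
  i=4: ✗ (lhs fails at k=4 before rhs at j=5)
Positions where it holds: {1, 2} → 2.

2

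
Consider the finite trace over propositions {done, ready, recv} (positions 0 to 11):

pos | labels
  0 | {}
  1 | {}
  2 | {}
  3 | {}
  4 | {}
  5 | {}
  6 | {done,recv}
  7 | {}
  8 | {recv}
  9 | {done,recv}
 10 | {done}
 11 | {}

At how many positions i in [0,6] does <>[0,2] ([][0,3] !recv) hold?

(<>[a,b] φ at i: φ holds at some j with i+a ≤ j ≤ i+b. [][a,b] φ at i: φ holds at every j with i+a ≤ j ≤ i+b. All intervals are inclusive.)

Evaluate at each i in [0,6]:
  i=0: ✓ (witness j=0)
  i=1: ✓ (witness j=1)
  i=2: ✓ (witness j=2)
  i=3: ✗ (none in [3,5])
  i=4: ✗ (none in [4,6])
  i=5: ✗ (none in [5,7])
  i=6: ✗ (none in [6,8])
Positions where it holds: {0, 1, 2} → 3.

3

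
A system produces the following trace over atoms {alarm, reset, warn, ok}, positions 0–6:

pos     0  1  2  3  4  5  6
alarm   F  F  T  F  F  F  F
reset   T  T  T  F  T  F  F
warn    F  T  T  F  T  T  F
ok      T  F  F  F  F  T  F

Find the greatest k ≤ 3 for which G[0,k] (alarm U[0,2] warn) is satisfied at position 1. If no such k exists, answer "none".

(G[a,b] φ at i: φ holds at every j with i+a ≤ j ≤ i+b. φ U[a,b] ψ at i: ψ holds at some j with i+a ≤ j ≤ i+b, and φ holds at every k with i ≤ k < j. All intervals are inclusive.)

1

(alarm U[0,2] warn) must hold from j=1 onward; find where it first fails.
  j=1: holds
  j=2: holds
  j=3: fails
Holds on [1,2], so largest k = 1.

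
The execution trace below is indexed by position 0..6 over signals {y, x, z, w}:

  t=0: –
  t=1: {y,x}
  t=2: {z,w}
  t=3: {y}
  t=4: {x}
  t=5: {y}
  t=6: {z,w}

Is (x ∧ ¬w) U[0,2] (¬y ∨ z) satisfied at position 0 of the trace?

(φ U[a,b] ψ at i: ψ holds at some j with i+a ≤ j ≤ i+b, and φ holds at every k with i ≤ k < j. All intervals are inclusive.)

Holds

Need some j in [0,2] with (¬y ∨ z), and (x ∧ ¬w) at every k in [0,j-1].
  j=0: (¬y ∨ z) holds; no prefix to check → satisfied.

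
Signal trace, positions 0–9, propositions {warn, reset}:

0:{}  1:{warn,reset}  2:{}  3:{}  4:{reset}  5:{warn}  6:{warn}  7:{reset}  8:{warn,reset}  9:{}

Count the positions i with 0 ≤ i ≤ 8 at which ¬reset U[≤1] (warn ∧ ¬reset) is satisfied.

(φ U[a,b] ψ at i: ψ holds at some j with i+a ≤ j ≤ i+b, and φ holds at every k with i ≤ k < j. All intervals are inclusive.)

Evaluate at each i in [0,8]:
  i=0: ✗ (no rhs in [0,1])
  i=1: ✗ (no rhs in [1,2])
  i=2: ✗ (no rhs in [2,3])
  i=3: ✗ (no rhs in [3,4])
  i=4: ✗ (lhs fails at k=4 before rhs at j=5)
  i=5: ✓ (rhs at j=5)
  i=6: ✓ (rhs at j=6)
  i=7: ✗ (no rhs in [7,8])
  i=8: ✗ (no rhs in [8,9])
Positions where it holds: {5, 6} → 2.

2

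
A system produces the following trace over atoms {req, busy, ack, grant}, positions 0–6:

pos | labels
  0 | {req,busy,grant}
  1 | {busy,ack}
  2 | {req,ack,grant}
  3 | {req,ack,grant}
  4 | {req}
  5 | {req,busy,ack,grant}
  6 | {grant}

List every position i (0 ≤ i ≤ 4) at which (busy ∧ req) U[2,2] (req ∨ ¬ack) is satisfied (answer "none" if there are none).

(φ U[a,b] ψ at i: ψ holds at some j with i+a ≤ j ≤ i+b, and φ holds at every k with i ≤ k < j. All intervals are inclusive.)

Evaluate at each i in [0,4]:
  i=0: ✗ (lhs fails at k=1 before rhs at j=2)
  i=1: ✗ (lhs fails at k=1 before rhs at j=3)
  i=2: ✗ (lhs fails at k=2 before rhs at j=4)
  i=3: ✗ (lhs fails at k=3 before rhs at j=5)
  i=4: ✗ (lhs fails at k=4 before rhs at j=6)

none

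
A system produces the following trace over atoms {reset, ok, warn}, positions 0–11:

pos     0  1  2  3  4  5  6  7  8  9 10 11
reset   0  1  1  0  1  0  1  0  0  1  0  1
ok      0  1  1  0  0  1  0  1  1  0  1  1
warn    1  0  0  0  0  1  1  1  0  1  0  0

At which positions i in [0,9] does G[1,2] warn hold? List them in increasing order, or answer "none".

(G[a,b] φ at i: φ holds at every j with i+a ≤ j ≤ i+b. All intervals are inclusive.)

4, 5

Evaluate at each i in [0,9]:
  i=0: ✗ (fails at j=1)
  i=1: ✗ (fails at j=2)
  i=2: ✗ (fails at j=3)
  i=3: ✗ (fails at j=4)
  i=4: ✓ (all of [5,6])
  i=5: ✓ (all of [6,7])
  i=6: ✗ (fails at j=8)
  i=7: ✗ (fails at j=8)
  i=8: ✗ (fails at j=10)
  i=9: ✗ (fails at j=10)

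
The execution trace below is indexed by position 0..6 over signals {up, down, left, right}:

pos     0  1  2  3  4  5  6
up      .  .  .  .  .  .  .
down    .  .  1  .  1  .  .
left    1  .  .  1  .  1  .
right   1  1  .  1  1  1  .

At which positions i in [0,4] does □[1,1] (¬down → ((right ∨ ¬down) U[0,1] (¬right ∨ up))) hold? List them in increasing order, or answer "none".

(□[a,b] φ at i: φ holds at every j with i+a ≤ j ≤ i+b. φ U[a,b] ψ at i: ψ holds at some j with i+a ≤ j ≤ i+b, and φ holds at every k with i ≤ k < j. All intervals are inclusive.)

0, 1, 3, 4

Evaluate at each i in [0,4]:
  i=0: ✓ (all of [1,1])
  i=1: ✓ (all of [2,2])
  i=2: ✗ (fails at j=3)
  i=3: ✓ (all of [4,4])
  i=4: ✓ (all of [5,5])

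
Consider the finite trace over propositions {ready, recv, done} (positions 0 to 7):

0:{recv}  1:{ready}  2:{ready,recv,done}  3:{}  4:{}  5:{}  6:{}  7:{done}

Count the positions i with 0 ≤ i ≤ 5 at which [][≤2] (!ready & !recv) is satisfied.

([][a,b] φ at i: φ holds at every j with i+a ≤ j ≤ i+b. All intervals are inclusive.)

Evaluate at each i in [0,5]:
  i=0: ✗ (fails at j=0)
  i=1: ✗ (fails at j=1)
  i=2: ✗ (fails at j=2)
  i=3: ✓ (all of [3,5])
  i=4: ✓ (all of [4,6])
  i=5: ✓ (all of [5,7])
Positions where it holds: {3, 4, 5} → 3.

3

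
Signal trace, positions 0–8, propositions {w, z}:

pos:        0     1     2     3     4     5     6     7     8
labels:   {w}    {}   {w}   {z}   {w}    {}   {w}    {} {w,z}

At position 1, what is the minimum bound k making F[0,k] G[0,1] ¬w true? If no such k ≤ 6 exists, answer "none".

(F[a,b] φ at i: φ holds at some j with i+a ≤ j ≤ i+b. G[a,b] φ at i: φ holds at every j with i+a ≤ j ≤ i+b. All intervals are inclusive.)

Scan j = 1,2,… for G[0,1] ¬w:
  j=1: fails
  j=2: fails
  j=3: fails
  j=4: fails
  j=5: fails
  j=6: fails
  j=7: fails
No j in [1,7] satisfies it → none.

none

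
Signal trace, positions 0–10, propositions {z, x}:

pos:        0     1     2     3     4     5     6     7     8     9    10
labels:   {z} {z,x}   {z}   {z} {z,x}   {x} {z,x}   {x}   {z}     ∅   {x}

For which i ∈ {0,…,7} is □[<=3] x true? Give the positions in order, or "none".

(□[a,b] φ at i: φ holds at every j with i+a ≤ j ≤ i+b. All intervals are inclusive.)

4

Evaluate at each i in [0,7]:
  i=0: ✗ (fails at j=0)
  i=1: ✗ (fails at j=2)
  i=2: ✗ (fails at j=2)
  i=3: ✗ (fails at j=3)
  i=4: ✓ (all of [4,7])
  i=5: ✗ (fails at j=8)
  i=6: ✗ (fails at j=8)
  i=7: ✗ (fails at j=8)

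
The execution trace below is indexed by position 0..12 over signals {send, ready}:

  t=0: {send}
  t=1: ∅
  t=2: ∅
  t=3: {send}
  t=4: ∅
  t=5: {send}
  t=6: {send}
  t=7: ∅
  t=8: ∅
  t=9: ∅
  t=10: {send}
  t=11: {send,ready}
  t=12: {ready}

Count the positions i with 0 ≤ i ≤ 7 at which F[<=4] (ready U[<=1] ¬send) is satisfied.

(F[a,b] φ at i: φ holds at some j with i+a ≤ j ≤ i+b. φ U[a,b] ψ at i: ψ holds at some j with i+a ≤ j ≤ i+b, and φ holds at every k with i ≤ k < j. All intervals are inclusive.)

8

Evaluate at each i in [0,7]:
  i=0: ✓ (witness j=1)
  i=1: ✓ (witness j=1)
  i=2: ✓ (witness j=2)
  i=3: ✓ (witness j=4)
  i=4: ✓ (witness j=4)
  i=5: ✓ (witness j=7)
  i=6: ✓ (witness j=7)
  i=7: ✓ (witness j=7)
Positions where it holds: {0, 1, 2, 3, 4, 5, 6, 7} → 8.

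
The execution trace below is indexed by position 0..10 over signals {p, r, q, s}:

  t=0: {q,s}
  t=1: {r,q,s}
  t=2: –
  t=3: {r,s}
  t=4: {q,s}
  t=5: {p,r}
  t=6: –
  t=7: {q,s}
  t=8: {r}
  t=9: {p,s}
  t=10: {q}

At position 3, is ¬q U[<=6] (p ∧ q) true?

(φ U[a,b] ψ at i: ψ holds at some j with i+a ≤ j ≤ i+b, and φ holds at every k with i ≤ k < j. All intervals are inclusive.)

Need some j in [3,9] with (p ∧ q), and ¬q at every k in [3,j-1].
  j=3: (p ∧ q) false.
  j=4: (p ∧ q) false.
  j=5: (p ∧ q) false.
  j=6: (p ∧ q) false.
  j=7: (p ∧ q) false.
  j=8: (p ∧ q) false.
  j=9: (p ∧ q) false.
No j in the window works → until fails.

No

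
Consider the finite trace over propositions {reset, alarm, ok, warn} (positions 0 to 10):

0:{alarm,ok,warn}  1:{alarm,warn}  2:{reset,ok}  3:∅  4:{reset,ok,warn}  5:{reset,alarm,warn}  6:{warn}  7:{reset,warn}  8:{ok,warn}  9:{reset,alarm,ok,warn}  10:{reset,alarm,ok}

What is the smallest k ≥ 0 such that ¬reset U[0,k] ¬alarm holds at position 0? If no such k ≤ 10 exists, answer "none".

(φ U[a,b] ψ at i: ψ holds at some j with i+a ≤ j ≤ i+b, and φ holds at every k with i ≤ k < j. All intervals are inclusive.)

Need earliest j ≥ 0 with ¬alarm, and ¬reset at every k in [0,j-1].
  j=0: rhs fails.
  j=1: rhs fails.
  j=2: rhs holds; lhs holds on [0,1]. k = 2.

2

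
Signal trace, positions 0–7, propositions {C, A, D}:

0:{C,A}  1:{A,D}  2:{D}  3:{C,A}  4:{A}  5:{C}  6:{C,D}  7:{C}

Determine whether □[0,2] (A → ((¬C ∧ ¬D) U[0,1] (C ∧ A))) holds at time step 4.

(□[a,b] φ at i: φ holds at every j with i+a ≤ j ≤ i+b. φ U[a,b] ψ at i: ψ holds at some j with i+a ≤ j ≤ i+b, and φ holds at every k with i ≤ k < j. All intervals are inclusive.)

Check (A → ((¬C ∧ ¬D) U[0,1] (C ∧ A))) at every j in [4,6]:
  j=4: antecedent true; consequent fails → ✗
  j=5: antecedent false → ✓
  j=6: antecedent false → ✓
Fails at j=4 → formula fails.

No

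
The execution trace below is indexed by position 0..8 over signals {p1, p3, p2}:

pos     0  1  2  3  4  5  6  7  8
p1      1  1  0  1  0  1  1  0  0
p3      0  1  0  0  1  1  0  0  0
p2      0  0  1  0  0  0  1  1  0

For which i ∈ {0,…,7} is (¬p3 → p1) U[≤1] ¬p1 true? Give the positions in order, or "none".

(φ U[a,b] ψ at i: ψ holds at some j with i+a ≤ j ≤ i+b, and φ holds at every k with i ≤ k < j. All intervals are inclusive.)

Evaluate at each i in [0,7]:
  i=0: ✗ (no rhs in [0,1])
  i=1: ✓ (rhs at j=2; lhs holds on [1,1])
  i=2: ✓ (rhs at j=2)
  i=3: ✓ (rhs at j=4; lhs holds on [3,3])
  i=4: ✓ (rhs at j=4)
  i=5: ✗ (no rhs in [5,6])
  i=6: ✓ (rhs at j=7; lhs holds on [6,6])
  i=7: ✓ (rhs at j=7)

1, 2, 3, 4, 6, 7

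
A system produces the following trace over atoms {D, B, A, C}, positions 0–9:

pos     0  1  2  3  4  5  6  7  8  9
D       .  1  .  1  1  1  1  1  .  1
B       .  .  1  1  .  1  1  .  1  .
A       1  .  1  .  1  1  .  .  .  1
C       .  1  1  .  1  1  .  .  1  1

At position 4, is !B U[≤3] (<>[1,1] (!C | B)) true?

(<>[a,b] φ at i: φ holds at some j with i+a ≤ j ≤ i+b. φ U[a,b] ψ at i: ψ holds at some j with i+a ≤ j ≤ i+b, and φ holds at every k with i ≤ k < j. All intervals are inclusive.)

Need some j in [4,7] with <>[1,1] (!C | B), and !B at every k in [4,j-1].
  j=4: <>[1,1] (!C | B) holds; no prefix to check → satisfied.

Yes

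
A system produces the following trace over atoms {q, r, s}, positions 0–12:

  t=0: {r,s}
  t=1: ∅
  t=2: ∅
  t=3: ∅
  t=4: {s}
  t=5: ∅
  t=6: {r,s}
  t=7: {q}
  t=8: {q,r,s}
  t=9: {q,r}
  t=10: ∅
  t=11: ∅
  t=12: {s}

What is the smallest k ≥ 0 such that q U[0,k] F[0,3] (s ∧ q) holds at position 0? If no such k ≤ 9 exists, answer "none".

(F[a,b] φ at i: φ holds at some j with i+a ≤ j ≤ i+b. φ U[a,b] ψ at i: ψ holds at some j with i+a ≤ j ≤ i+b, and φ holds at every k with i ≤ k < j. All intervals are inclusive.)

none

Need earliest j ≥ 0 with F[0,3] (s ∧ q), and q at every k in [0,j-1].
  j=0: rhs fails.
  j=1: rhs fails.
  j=2: rhs fails.
  j=3: rhs fails.
  j=4: rhs fails.
  j=5: rhs holds but lhs fails at k=0.
  j=6: rhs holds but lhs fails at k=0.
  j=7: rhs holds but lhs fails at k=0.
  j=8: rhs holds but lhs fails at k=0.
  j=9: rhs fails.
No witness within the range → none.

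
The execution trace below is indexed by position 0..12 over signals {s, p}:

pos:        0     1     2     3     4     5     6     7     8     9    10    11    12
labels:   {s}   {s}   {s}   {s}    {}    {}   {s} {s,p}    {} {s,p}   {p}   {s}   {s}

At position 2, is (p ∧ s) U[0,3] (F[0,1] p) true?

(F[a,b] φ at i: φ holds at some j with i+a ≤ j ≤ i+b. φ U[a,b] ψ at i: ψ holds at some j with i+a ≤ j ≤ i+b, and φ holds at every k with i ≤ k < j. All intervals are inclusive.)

Need some j in [2,5] with F[0,1] p, and (p ∧ s) at every k in [2,j-1].
  j=2: F[0,1] p — fails (none in [2,3]).
  j=3: F[0,1] p — fails (none in [3,4]).
  j=4: F[0,1] p — fails (none in [4,5]).
  j=5: F[0,1] p — fails (none in [5,6]).
No j in the window works → until fails.

False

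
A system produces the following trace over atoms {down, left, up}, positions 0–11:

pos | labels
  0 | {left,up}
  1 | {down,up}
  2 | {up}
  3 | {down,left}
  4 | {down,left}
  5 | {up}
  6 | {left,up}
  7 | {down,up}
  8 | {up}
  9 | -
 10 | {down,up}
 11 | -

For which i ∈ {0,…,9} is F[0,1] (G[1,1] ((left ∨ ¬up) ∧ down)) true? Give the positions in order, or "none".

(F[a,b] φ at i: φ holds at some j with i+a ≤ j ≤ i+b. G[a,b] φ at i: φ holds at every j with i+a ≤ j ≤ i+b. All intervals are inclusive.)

1, 2, 3

Evaluate at each i in [0,9]:
  i=0: ✗ (none in [0,1])
  i=1: ✓ (witness j=2)
  i=2: ✓ (witness j=2)
  i=3: ✓ (witness j=3)
  i=4: ✗ (none in [4,5])
  i=5: ✗ (none in [5,6])
  i=6: ✗ (none in [6,7])
  i=7: ✗ (none in [7,8])
  i=8: ✗ (none in [8,9])
  i=9: ✗ (none in [9,10])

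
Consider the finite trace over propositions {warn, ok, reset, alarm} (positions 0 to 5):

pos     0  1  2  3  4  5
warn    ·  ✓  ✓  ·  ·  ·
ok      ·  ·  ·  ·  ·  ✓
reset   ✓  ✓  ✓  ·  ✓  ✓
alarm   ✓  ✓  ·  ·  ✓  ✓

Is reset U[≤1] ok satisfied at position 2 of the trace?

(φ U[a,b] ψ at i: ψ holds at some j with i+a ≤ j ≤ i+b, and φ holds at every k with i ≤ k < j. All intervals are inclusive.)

Does not hold

Need some j in [2,3] with ok, and reset at every k in [2,j-1].
  j=2: ok false.
  j=3: ok false.
No j in the window works → until fails.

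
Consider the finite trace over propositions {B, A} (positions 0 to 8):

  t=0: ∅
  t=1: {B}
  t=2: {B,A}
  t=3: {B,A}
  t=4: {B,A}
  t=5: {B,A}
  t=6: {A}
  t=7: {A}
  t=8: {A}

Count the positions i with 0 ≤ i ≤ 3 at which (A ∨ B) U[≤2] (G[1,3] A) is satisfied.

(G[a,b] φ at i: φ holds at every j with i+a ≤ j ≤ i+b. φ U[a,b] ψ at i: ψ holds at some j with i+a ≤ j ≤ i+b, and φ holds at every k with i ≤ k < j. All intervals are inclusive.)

3

Evaluate at each i in [0,3]:
  i=0: ✗ (lhs fails at k=0 before rhs at j=1)
  i=1: ✓ (rhs at j=1)
  i=2: ✓ (rhs at j=2)
  i=3: ✓ (rhs at j=3)
Positions where it holds: {1, 2, 3} → 3.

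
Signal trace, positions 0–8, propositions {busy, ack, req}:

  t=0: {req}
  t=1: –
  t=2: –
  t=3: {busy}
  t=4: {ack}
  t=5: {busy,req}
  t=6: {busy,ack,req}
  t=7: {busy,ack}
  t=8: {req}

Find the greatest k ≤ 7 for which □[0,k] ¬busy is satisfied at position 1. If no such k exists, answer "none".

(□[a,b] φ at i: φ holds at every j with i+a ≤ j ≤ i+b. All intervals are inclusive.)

1

¬busy must hold from j=1 onward; find where it first fails.
  j=1: holds
  j=2: holds
  j=3: fails
Holds on [1,2], so largest k = 1.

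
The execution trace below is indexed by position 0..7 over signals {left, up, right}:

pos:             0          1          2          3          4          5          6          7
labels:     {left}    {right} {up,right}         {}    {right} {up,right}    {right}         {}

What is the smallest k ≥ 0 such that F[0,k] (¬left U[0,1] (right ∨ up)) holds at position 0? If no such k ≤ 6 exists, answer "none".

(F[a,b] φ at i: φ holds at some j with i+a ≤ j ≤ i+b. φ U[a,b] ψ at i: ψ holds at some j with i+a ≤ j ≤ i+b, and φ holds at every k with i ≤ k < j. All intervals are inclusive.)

1

Scan j = 0,1,… for (¬left U[0,1] (right ∨ up)):
  j=0: fails
  j=1: holds
First hit at j=1, so smallest k = 1-0 = 1.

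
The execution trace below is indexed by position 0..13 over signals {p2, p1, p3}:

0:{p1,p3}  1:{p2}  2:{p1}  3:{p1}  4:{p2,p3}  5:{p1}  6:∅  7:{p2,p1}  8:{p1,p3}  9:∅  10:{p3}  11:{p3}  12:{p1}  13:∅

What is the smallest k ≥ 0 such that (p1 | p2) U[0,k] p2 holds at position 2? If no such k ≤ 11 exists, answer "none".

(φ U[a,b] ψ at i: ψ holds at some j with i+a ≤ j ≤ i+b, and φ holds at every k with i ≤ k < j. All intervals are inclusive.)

2

Need earliest j ≥ 2 with p2, and (p1 | p2) at every k in [2,j-1].
  j=2: rhs fails.
  j=3: rhs fails.
  j=4: rhs holds; lhs holds on [2,3]. k = 2.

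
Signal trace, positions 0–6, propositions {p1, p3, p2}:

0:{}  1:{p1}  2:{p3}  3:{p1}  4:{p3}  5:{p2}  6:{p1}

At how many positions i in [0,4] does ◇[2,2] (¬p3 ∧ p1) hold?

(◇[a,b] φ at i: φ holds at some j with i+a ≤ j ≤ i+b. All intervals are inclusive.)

Evaluate at each i in [0,4]:
  i=0: ✗ (none in [2,2])
  i=1: ✓ (witness j=3)
  i=2: ✗ (none in [4,4])
  i=3: ✗ (none in [5,5])
  i=4: ✓ (witness j=6)
Positions where it holds: {1, 4} → 2.

2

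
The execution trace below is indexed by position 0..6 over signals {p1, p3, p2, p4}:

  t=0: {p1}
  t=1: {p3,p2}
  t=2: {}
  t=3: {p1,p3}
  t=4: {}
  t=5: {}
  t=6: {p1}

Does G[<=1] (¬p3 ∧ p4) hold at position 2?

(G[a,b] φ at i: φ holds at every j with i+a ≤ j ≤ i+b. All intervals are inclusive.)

Check (¬p3 ∧ p4) at every j in [2,3]:
  j=2: false
  j=3: false
Fails at j=2 → formula fails.

Does not hold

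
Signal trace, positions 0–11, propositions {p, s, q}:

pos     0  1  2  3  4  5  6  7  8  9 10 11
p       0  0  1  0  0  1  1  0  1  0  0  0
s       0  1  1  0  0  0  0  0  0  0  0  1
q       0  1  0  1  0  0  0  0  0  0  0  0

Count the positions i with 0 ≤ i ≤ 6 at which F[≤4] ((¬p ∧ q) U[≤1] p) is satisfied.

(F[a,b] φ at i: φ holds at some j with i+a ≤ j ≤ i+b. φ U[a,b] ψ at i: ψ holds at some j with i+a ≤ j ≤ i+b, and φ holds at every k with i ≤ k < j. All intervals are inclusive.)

Evaluate at each i in [0,6]:
  i=0: ✓ (witness j=1)
  i=1: ✓ (witness j=1)
  i=2: ✓ (witness j=2)
  i=3: ✓ (witness j=5)
  i=4: ✓ (witness j=5)
  i=5: ✓ (witness j=5)
  i=6: ✓ (witness j=6)
Positions where it holds: {0, 1, 2, 3, 4, 5, 6} → 7.

7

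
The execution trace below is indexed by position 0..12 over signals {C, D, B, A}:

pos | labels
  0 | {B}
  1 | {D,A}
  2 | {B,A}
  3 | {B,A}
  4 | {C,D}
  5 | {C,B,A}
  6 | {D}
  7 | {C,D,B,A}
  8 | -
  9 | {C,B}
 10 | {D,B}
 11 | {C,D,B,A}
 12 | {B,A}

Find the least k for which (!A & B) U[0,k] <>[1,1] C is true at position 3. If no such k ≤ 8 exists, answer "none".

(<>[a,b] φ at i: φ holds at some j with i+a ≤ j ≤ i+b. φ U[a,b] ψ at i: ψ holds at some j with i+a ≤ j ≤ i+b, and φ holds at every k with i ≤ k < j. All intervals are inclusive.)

Need earliest j ≥ 3 with <>[1,1] C, and (!A & B) at every k in [3,j-1].
  j=3: rhs holds (empty prefix). k = 0.

0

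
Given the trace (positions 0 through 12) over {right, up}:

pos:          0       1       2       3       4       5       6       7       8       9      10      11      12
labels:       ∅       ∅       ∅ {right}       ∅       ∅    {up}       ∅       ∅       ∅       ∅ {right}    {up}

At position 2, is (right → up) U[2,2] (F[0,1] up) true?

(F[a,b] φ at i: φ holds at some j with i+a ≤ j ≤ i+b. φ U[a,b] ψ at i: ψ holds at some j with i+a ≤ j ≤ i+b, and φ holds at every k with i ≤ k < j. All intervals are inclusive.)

Need some j in [4,4] with F[0,1] up, and (right → up) at every k in [2,j-1].
  j=4: F[0,1] up — fails (none in [4,5]).
No j in the window works → until fails.

No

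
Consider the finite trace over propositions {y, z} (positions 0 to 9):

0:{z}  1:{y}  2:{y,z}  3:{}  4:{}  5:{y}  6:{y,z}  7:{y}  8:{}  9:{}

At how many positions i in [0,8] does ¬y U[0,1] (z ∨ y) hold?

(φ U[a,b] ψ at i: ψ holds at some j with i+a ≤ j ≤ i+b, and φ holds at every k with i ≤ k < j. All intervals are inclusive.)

7

Evaluate at each i in [0,8]:
  i=0: ✓ (rhs at j=0)
  i=1: ✓ (rhs at j=1)
  i=2: ✓ (rhs at j=2)
  i=3: ✗ (no rhs in [3,4])
  i=4: ✓ (rhs at j=5; lhs holds on [4,4])
  i=5: ✓ (rhs at j=5)
  i=6: ✓ (rhs at j=6)
  i=7: ✓ (rhs at j=7)
  i=8: ✗ (no rhs in [8,9])
Positions where it holds: {0, 1, 2, 4, 5, 6, 7} → 7.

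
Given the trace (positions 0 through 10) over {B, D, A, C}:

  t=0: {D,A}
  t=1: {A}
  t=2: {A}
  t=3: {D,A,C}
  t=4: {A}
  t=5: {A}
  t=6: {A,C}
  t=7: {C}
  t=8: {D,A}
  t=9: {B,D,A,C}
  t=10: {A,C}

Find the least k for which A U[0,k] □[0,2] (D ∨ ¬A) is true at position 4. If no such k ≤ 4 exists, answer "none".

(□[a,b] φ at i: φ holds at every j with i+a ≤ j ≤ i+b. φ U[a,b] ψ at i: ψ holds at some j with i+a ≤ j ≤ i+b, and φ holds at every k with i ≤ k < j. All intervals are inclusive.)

Need earliest j ≥ 4 with □[0,2] (D ∨ ¬A), and A at every k in [4,j-1].
  j=4: rhs fails.
  j=5: rhs fails.
  j=6: rhs fails.
  j=7: rhs holds; lhs holds on [4,6]. k = 3.

3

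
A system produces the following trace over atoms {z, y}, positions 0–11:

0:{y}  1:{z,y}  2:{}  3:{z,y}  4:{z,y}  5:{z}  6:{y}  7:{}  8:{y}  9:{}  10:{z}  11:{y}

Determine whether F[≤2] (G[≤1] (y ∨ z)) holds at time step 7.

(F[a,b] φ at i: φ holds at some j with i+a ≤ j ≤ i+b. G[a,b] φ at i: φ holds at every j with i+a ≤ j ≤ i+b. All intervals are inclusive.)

Check G[≤1] (y ∨ z) at each j in [7,9]:
  j=7: fails at 7
  j=8: fails at 9
  j=9: fails at 9
No position in the window satisfies it → formula fails.

False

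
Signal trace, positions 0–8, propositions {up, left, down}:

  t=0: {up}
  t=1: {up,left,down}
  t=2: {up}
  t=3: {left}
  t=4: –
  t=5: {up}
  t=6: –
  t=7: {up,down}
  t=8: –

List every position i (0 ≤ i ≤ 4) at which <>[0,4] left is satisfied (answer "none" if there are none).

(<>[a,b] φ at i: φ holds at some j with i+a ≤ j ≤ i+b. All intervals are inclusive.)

Evaluate at each i in [0,4]:
  i=0: ✓ (witness j=1)
  i=1: ✓ (witness j=1)
  i=2: ✓ (witness j=3)
  i=3: ✓ (witness j=3)
  i=4: ✗ (none in [4,8])

0, 1, 2, 3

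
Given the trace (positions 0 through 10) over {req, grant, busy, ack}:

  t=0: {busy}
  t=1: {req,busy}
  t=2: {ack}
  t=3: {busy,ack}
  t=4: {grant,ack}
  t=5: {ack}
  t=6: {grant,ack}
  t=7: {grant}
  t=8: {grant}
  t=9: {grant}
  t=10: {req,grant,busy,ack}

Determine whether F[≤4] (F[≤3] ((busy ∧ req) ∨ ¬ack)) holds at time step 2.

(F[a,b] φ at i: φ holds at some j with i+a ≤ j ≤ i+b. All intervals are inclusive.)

Check F[≤3] ((busy ∧ req) ∨ ¬ack) at each j in [2,6]:
  j=2: fails (none in [2,5])
  j=3: fails (none in [3,6])
  j=4: holds (witness at 7)
  j=5: holds (witness at 7)
  j=6: holds (witness at 7)
Found at j=4 → formula holds.

Yes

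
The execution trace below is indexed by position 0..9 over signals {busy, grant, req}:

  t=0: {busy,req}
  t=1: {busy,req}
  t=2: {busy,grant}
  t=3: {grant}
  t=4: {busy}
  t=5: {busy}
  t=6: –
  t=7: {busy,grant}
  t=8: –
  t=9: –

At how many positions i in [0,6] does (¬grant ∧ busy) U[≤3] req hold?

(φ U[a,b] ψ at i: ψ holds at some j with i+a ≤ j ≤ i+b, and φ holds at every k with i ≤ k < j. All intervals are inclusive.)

Evaluate at each i in [0,6]:
  i=0: ✓ (rhs at j=0)
  i=1: ✓ (rhs at j=1)
  i=2: ✗ (no rhs in [2,5])
  i=3: ✗ (no rhs in [3,6])
  i=4: ✗ (no rhs in [4,7])
  i=5: ✗ (no rhs in [5,8])
  i=6: ✗ (no rhs in [6,9])
Positions where it holds: {0, 1} → 2.

2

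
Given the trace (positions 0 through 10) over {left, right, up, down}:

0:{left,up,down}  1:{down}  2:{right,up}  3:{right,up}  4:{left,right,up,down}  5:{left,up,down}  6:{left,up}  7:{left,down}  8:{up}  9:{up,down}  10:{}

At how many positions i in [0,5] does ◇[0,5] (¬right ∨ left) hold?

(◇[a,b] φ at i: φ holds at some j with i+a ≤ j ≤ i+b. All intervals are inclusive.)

6

Evaluate at each i in [0,5]:
  i=0: ✓ (witness j=0)
  i=1: ✓ (witness j=1)
  i=2: ✓ (witness j=4)
  i=3: ✓ (witness j=4)
  i=4: ✓ (witness j=4)
  i=5: ✓ (witness j=5)
Positions where it holds: {0, 1, 2, 3, 4, 5} → 6.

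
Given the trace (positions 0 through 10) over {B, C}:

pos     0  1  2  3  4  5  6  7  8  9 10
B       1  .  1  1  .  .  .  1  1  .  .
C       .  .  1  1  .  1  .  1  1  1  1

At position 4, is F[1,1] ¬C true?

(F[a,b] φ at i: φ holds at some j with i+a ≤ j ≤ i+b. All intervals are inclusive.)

Check ¬C at each j in [5,5]:
  j=5: false
No position in the window satisfies it → formula fails.

False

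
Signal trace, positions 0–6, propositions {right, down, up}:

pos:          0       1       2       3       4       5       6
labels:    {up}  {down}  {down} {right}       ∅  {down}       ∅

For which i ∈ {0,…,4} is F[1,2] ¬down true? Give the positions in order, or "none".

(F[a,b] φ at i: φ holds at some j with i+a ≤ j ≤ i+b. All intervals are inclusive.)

1, 2, 3, 4

Evaluate at each i in [0,4]:
  i=0: ✗ (none in [1,2])
  i=1: ✓ (witness j=3)
  i=2: ✓ (witness j=3)
  i=3: ✓ (witness j=4)
  i=4: ✓ (witness j=6)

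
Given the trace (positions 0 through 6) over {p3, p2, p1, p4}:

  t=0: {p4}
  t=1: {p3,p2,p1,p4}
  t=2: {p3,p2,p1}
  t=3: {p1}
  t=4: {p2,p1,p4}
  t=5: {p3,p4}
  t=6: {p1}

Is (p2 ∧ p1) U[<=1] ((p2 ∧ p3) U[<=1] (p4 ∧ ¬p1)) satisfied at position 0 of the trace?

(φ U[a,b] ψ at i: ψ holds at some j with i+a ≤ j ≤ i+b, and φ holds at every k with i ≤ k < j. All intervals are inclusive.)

Need some j in [0,1] with ((p2 ∧ p3) U[<=1] (p4 ∧ ¬p1)), and (p2 ∧ p1) at every k in [0,j-1].
  j=0: ((p2 ∧ p3) U[<=1] (p4 ∧ ¬p1)) holds; no prefix to check → satisfied.

True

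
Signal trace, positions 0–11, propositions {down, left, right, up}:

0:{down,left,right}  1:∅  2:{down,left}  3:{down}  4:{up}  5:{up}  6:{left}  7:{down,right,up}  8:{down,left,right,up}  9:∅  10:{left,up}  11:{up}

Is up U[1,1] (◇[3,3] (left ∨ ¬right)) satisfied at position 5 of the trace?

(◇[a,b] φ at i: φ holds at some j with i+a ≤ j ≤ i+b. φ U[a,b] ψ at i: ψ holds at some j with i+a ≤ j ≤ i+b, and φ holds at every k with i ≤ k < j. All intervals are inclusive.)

Yes

Need some j in [6,6] with ◇[3,3] (left ∨ ¬right), and up at every k in [5,j-1].
  j=6: ◇[3,3] (left ∨ ¬right) holds; up holds at every k in [5,5] → satisfied.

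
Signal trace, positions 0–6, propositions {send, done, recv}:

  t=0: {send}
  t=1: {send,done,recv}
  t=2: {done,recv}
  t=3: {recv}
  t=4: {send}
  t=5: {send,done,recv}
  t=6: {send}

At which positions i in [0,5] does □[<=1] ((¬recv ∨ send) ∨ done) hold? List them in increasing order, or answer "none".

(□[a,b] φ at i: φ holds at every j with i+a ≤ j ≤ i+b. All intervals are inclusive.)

Evaluate at each i in [0,5]:
  i=0: ✓ (all of [0,1])
  i=1: ✓ (all of [1,2])
  i=2: ✗ (fails at j=3)
  i=3: ✗ (fails at j=3)
  i=4: ✓ (all of [4,5])
  i=5: ✓ (all of [5,6])

0, 1, 4, 5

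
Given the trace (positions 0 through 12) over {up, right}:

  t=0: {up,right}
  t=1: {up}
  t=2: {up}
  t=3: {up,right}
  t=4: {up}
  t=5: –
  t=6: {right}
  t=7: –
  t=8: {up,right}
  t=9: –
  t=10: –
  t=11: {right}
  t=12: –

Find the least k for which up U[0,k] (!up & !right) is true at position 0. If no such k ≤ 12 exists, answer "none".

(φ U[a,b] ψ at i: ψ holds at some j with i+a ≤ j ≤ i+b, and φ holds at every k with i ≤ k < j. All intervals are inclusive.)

5

Need earliest j ≥ 0 with (!up & !right), and up at every k in [0,j-1].
  j=0: rhs fails.
  j=1: rhs fails.
  j=2: rhs fails.
  j=3: rhs fails.
  j=4: rhs fails.
  j=5: rhs holds; lhs holds on [0,4]. k = 5.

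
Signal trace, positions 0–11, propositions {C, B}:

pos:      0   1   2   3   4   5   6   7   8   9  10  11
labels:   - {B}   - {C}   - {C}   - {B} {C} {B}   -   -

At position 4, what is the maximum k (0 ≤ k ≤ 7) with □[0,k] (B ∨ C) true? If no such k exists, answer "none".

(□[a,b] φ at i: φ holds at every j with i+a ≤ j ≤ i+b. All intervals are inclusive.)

none

(B ∨ C) must hold from j=4 onward; find where it first fails.
  j=4: fails → no k works.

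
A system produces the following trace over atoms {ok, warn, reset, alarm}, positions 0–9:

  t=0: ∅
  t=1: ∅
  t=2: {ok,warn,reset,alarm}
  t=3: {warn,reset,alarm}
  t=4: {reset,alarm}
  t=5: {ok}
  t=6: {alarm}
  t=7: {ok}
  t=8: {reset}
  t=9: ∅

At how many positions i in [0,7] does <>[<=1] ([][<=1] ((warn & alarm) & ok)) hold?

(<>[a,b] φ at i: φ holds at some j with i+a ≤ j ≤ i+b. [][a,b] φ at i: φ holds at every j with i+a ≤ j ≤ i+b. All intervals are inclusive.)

Evaluate at each i in [0,7]:
  i=0: ✗ (none in [0,1])
  i=1: ✗ (none in [1,2])
  i=2: ✗ (none in [2,3])
  i=3: ✗ (none in [3,4])
  i=4: ✗ (none in [4,5])
  i=5: ✗ (none in [5,6])
  i=6: ✗ (none in [6,7])
  i=7: ✗ (none in [7,8])
Positions where it holds: {} → 0.

0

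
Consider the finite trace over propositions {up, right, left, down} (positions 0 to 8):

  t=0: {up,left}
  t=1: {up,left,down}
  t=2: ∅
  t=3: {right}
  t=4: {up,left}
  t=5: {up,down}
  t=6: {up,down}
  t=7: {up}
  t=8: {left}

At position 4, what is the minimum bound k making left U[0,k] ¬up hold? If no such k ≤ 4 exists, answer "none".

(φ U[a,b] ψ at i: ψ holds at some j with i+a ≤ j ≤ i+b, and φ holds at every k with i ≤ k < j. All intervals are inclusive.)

none

Need earliest j ≥ 4 with ¬up, and left at every k in [4,j-1].
  j=4: rhs fails.
  j=5: rhs fails.
  j=6: rhs fails.
  j=7: rhs fails.
  j=8: rhs holds but lhs fails at k=5.
No witness within the range → none.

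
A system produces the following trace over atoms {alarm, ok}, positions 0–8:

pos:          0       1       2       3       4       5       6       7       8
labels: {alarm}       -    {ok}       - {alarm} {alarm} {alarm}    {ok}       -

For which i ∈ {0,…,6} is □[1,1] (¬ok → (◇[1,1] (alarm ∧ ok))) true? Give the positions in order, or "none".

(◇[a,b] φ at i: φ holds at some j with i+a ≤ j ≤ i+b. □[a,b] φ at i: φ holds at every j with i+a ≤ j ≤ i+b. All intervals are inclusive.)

Evaluate at each i in [0,6]:
  i=0: ✗ (fails at j=1)
  i=1: ✓ (all of [2,2])
  i=2: ✗ (fails at j=3)
  i=3: ✗ (fails at j=4)
  i=4: ✗ (fails at j=5)
  i=5: ✗ (fails at j=6)
  i=6: ✓ (all of [7,7])

1, 6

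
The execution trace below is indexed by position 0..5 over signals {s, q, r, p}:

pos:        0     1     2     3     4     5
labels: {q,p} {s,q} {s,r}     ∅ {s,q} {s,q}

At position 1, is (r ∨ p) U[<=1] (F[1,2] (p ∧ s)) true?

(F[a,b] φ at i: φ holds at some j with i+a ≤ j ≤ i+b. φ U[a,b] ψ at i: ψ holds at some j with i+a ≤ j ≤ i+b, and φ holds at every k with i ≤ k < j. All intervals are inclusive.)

False

Need some j in [1,2] with F[1,2] (p ∧ s), and (r ∨ p) at every k in [1,j-1].
  j=1: F[1,2] (p ∧ s) — fails (none in [2,3]).
  j=2: F[1,2] (p ∧ s) — fails (none in [3,4]).
No j in the window works → until fails.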